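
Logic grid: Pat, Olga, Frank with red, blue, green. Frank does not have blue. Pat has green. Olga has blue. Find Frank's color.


From clues:
  Olga → blue
  Pat → green
By elimination, Frank gets the remaining.

red


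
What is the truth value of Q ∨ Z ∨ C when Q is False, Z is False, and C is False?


Q = False, Z = False, C = False
Step 1: Q ∨ Z = False OR False = False
Step 2: False ∨ C = False OR False = False
OR is true when at least one operand is true.

False


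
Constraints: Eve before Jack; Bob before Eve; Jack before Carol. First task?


Constraints: Eve before Jack; Bob before Eve; Jack before Carol
The first task can have nothing scheduled before it, so it must never appear on the right of a 'before'.
Tasks appearing after some 'before': Jack, Eve, Carol.
The only task not in that list is Bob → it is first.

Bob


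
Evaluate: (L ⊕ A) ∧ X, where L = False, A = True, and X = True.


L = False, A = True, X = True
Step 1: L ⊕ A = False XOR True = True
Step 2: True ∧ X = True AND True = True
XOR true when exactly one of L,A is true; then AND with X.

True


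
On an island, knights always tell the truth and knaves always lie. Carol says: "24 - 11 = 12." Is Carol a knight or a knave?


Statement: "24 - 11 = 12."
Actual: 24 - 11 = 13
Claimed: 12
Statement is FALSE → Carol lies → Knave

Knave


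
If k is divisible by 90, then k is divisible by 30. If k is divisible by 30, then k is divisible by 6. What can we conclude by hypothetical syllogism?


Hypothetical syllogism: P → Q, Q → R ⊢ P → R
Premise 1: k is divisible by 90 → k is divisible by 30
Premise 2: k is divisible by 30 → k is divisible by 6
Chain the implications: the middle term (k is divisible by 30) links the two.
Conclusion: If k is divisible by 90, then k is divisible by 6.

If k is divisible by 90, then k is divisible by 6.


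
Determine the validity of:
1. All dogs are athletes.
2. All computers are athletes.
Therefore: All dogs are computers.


Premise 1: All dogs are athletes.
Premise 2: All computers are athletes.
Conclusion: All dogs are computers.
Fallacy: undistributed middle. athletes is predicate in both.
Counterexample: dogs and computers could be disjoint subsets of athletes.

Invalid


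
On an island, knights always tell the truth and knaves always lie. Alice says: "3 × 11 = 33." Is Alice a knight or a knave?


Statement: "3 × 11 = 33."
Actual: 3 × 11 = 33
Claimed: 33
Statement is TRUE → Alice tells the truth → Knight

Knight


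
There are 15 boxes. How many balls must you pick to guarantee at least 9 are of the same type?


Pigeonhole: to guarantee k in one of n categories, need (k-1)×n + 1.
k = 9, n = 15
Minimum = (9-1) × 15 + 1 = 8 × 15 + 1

121


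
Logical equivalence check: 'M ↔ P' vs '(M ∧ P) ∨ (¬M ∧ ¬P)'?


Expression 1: M ↔ P
Expression 2: (M ∧ P) ∨ (¬M ∧ ¬P)
Truth table (M P | Expr1 Expr2):
  T T |   T     T
  T F |   F     F
  F T |   F     F
  F F |   T     T
All 4 rows agree, so the expressions are logically equivalent.

Yes


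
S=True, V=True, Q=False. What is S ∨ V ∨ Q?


S = True, V = True, Q = False
Expression: S ∨ V ∨ Q
Step 1: S ∨ V = True OR True = True
Step 2: (True) ∨ Q = True OR False = True

True


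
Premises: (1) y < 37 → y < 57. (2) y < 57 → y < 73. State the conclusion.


Hypothetical syllogism: P → Q, Q → R ⊢ P → R
Premise 1: y < 37 → y < 57
Premise 2: y < 57 → y < 73
Chain the implications: the middle term (y < 57) links the two.
Conclusion: If y < 37, then y < 73.

If y < 37, then y < 73.


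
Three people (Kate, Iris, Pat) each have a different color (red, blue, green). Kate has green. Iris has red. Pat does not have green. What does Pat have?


From clues:
  Iris → red
  Kate → green
By elimination, Pat gets the remaining.

blue


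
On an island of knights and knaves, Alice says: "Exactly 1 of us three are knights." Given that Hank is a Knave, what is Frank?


Alice claims exactly 1 knights among Alice, Hank, Frank.
Given: Hank is a Knave.

Case 1: Alice is a Knight (tells truth)
  Then exactly 1 of the three are knights.
  Counting Alice, Hank: 1 knight(s) so far. Need 0 more → Frank = Knave.
Case 2: Alice is a Knave (lies)
  Then the count is NOT 1.
  If Frank = Knight, count = 1 = 1 → claim would be true, contradicts lie.
  If Frank = Knave, count = 0 ≠ 1 → lie confirmed ✓

Frank is a Knave.

Knave


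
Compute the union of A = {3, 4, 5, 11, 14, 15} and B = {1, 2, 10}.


A = {3, 4, 5, 11, 14, 15}
B = {1, 2, 10}
Operation: union
All elements combined: 1, 2, 3, 4, 5, 10, 11, 14, 15

{1, 2, 3, 4, 5, 10, 11, 14, 15}


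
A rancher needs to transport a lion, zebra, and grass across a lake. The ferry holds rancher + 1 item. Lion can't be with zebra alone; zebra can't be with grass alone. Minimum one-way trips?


1. rancher+zebra → 2. rancher ← 3. rancher+lion → 4. rancher+zebra ← 5. rancher+grass → 6. rancher ← 7. rancher+zebra →
Minimum trips = 7

7


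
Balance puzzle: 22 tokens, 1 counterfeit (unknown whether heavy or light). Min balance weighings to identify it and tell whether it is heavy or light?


Let n = 22. 44 possibilities (n tokens × lighter/heavier); each weighing has 3 outcomes.
Bound for k weighings: say the first weighing puts j tokens on each pan. If it tips, the 2j weighed tokens remain suspects (each with a known direction) and k-1 weighings give 3^(k-1) outcomes; 3^(k-1) is odd, so 2j ≤ 3^(k-1) - 1. If it balances, the n - 2j unweighed tokens remain with direction unknown: 2(n - 2j) ≤ 3^(k-1) - 1 by the same parity argument. Adding, n ≤ (3^(k-1) - 1) + (3^(k-1) - 1)/2 = (3^k - 3)/2, and the classical three-group strategy achieves this (3 tokens in 2 weighings, 12 in 3, 39 in 4, 120 in 5).
So we need the smallest k with (3^k - 3)/2 ≥ 22.
k = 3: (3^3 - 3)/2 = 12 < 22 ✗
k = 4: (3^4 - 3)/2 = 39 ≥ 22 ✓

4


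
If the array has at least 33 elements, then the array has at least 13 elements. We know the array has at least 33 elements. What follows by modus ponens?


Modus ponens: P → Q, P ⊢ Q
P: the array has at least 33 elements
Q: the array has at least 13 elements
We have P → Q and P is true.
By modus ponens, Q must be true.

The array has at least 13 elements


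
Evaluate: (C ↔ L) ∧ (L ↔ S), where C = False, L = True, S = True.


C = False, L = True, S = True
Step 1: C ↔ L is true when C and L have the same value. Result: False
Step 2: L ↔ S is true when L and S have the same value. Result: True
Step 3: False ∧ True = False

False


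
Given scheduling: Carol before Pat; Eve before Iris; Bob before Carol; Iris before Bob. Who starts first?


Constraints: Carol before Pat; Eve before Iris; Bob before Carol; Iris before Bob
The first task can have nothing scheduled before it, so it must never appear on the right of a 'before'.
Tasks appearing after some 'before': Pat, Iris, Carol, Bob.
The only task not in that list is Eve → it is first.

Eve


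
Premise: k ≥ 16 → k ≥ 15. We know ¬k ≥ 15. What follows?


Modus tollens: P → Q, ¬Q ⊢ ¬P
P: k ≥ 16
Q: k ≥ 15
We have P → Q and Q is false.
By modus tollens, P must be false.

It is not the case that k ≥ 16


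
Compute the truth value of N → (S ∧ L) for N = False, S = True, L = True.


N = False, S = True, L = True
Step 1: S ∧ L = True AND True = True
Step 2: N → (True): false only when N=True and consequent=False.
Result: True

True


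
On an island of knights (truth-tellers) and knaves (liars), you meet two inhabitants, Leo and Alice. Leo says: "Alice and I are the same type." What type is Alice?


Leo says: "Alice and I are the same type."
Case 1: Leo is a Knight (truth-teller)
  Statement is true → they ARE the same → Alice is also a Knight
Case 2: Leo is a Knave (liar)
  Statement is false → they are NOT the same → Alice is a Knight
In both cases, Alice is a Knight.

Knight


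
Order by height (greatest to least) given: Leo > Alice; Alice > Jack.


Constraints: Leo > Alice; Alice > Jack
Method: at each step, the next-highest is the one remaining person who never appears on the smaller side of a constraint between remaining people.
  Step 1: remaining {Jack, Leo, Alice}; on the smaller side: {Jack, Alice} → Leo is next (Leo > Alice).
  Step 2: remaining {Jack, Alice}; on the smaller side: {Jack} → Alice is next (Alice > Jack).
  Step 3: only Jack remains → lowest.
Final ranking (highest to lowest):

Leo > Alice > Jack


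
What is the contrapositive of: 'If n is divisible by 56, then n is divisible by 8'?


Original: If n is divisible by 56, then n is divisible by 8
Contrapositive: If ¬Q, then ¬P
Negate Q: not (n is divisible by 8)
Negate P: not (n is divisible by 56)

If not (n is divisible by 8), then not (n is divisible by 56).


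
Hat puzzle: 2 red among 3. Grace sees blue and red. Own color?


Total red = 2, seen red = 1
Own red = 2 - 1 = 1
Grace's hat is red.

red


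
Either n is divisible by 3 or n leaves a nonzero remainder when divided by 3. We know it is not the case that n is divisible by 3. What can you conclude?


Disjunctive syllogism: P ∨ Q, ¬P ⊢ Q
Disjunction: n is divisible by 3 ∨ n leaves a nonzero remainder when divided by 3
We know it is not the case that n is divisible by 3.
By disjunctive syllogism, the other disjunct must be true.

n leaves a nonzero remainder when divided by 3


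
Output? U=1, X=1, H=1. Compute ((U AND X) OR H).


U AND X = 1&1 = 1
1 OR 1 = 1

1


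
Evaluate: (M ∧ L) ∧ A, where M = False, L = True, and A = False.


M = False, L = True, A = False
Step 1: M ∧ L = False AND True = False
Step 2: False ∧ A = False AND False = False
AND is true only when ALL operands are true.

False


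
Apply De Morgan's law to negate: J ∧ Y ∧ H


De Morgan's law: ¬(P ∧ Q ∧ R) ≡ ¬P ∨ ¬Q ∨ ¬R
¬(J ∧ Y ∧ H) = ¬J ∨ ¬Y ∨ ¬H

¬J ∨ ¬Y ∨ ¬H


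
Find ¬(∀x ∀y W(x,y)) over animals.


Original: ∀x ∀y W(x,y)
Rule: ¬∀→∃, ¬∃→∀, negate predicate.
Negation: ∃x ∃y ¬W(x,y)

∃x ∃y ¬W(x,y)


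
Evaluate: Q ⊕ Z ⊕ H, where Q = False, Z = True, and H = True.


Q = False, Z = True, H = True
Step 1: Q ⊕ Z = False XOR True = True
Step 2: True ⊕ H = True XOR True = False
XOR is true when an odd number of operands are true.

False


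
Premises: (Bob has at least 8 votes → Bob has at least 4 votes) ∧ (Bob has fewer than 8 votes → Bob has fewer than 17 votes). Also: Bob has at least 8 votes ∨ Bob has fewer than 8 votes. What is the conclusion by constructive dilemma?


Constructive dilemma: (P → Q) ∧ (R → S), P ∨ R ⊢ Q ∨ S
Premise 1: Bob has at least 8 votes → Bob has at least 4 votes
Premise 2: Bob has fewer than 8 votes → Bob has fewer than 17 votes
Premise 3: Bob has at least 8 votes ∨ Bob has fewer than 8 votes
Case 1: Assuming Bob has at least 8 votes, then by Premise 1, Bob has at least 4 votes.
Case 2: Assuming Bob has fewer than 8 votes, then by Premise 2, Bob has fewer than 17 votes.
Since one of Bob has at least 8 votes or Bob has fewer than 8 votes must hold, we get Bob has at least 4 votes or Bob has fewer than 17 votes.

Bob has at least 4 votes or Bob has fewer than 17 votes.


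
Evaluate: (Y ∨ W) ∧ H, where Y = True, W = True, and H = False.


Y = True, W = True, H = False
Step 1: Y ∨ W = True OR True = True
Step 2: True ∧ H = True AND False = False
OR is true when at least one operand is true; AND requires both.

False


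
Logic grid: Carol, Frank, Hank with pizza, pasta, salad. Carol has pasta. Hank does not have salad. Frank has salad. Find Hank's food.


From clues:
  Frank → salad
  Carol → pasta
By elimination, Hank gets the remaining.

pizza


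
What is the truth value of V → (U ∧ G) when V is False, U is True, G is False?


V = False, U = True, G = False
Step 1: U ∧ G = True AND False = False
Step 2: V → (False): false only when V=True and consequent=False.
Result: True

True


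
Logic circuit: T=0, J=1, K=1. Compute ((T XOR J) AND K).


T XOR J = 0^1 = 1
1 AND 1 = 1

1


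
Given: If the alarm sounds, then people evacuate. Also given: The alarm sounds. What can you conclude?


Modus ponens: P → Q, P ⊢ Q
P: the alarm sounds
Q: people evacuate
We have P → Q and P is true.
By modus ponens, Q must be true.

People evacuate


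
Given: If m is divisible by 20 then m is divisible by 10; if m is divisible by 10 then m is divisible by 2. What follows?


Hypothetical syllogism: P → Q, Q → R ⊢ P → R
Premise 1: m is divisible by 20 → m is divisible by 10
Premise 2: m is divisible by 10 → m is divisible by 2
Chain the implications: the middle term (m is divisible by 10) links the two.
Conclusion: If m is divisible by 20, then m is divisible by 2.

If m is divisible by 20, then m is divisible by 2.


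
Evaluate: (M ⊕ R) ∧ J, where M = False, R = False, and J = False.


M = False, R = False, J = False
Step 1: M ⊕ R = False XOR False = False
Step 2: False ∧ J = False AND False = False
XOR true when exactly one of M,R is true; then AND with J.

False


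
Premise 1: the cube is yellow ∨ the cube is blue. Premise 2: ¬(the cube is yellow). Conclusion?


Disjunctive syllogism: P ∨ Q, ¬P ⊢ Q
Disjunction: the cube is yellow ∨ the cube is blue
We know it is not the case that the cube is yellow.
By disjunctive syllogism, the other disjunct must be true.

The cube is blue


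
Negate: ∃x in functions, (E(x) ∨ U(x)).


Original: ∃x (E(x) ∨ U(x))
Rule: ¬∀→∃, ¬∃→∀, negate predicate.
Negation: ∀x (¬E(x) ∧ ¬U(x))

∀x (¬E(x) ∧ ¬U(x))


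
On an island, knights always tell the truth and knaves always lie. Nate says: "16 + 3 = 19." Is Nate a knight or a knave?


Statement: "16 + 3 = 19."
Actual: 16 + 3 = 19
Claimed: 19
Statement is TRUE → Nate tells the truth → Knight

Knight


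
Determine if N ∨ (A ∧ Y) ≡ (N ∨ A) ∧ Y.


Expression 1: N ∨ (A ∧ Y)
Expression 2: (N ∨ A) ∧ Y
Truth table (N A Y | Expr1 Expr2):
  T T T |   T     T
  T T F |   T     F   ← differ
  T F T |   T     T
  T F F |   T     F   ← differ
  F T T |   T     T
  F T F |   F     F
  F F T |   F     F
  F F F |   F     F
Counterexample: N=T, A=T, Y=F gives Expr1 = T but Expr2 = F, so the expressions are NOT logically equivalent.

No


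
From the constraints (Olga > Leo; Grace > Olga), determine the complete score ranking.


Constraints: Olga > Leo; Grace > Olga
Method: at each step, the next-highest is the one remaining person who never appears on the smaller side of a constraint between remaining people.
  Step 1: remaining {Olga, Grace, Leo}; on the smaller side: {Olga, Leo} → Grace is next (Grace > Olga).
  Step 2: remaining {Olga, Leo}; on the smaller side: {Leo} → Olga is next (Olga > Leo).
  Step 3: only Leo remains → lowest.
Final ranking (highest to lowest):

Grace > Olga > Leo


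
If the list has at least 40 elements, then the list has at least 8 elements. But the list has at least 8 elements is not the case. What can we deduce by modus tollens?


Modus tollens: P → Q, ¬Q ⊢ ¬P
P: the list has at least 40 elements
Q: the list has at least 8 elements
We have P → Q and Q is false.
By modus tollens, P must be false.

It is not the case that the list has at least 40 elements


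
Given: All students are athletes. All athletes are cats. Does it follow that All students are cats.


Premise 1: All students are athletes.
Premise 2: All athletes are cats.
Conclusion: All students are cats.
Barbara syllogism (AAA-1): All A are B, All B are C → All A are C.
Middle term (athletes) distributed in premise 2.

Valid


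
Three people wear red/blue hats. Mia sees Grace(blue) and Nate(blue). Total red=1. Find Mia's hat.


Total red = 1, seen red = 0
Own red = 1 - 0 = 1
Mia's hat is red.

red


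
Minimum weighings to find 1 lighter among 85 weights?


Each weighing has 3 outcomes (left heavy / balance / right heavy), so k weighings distinguish at most 3^k cases; splitting into three near-equal groups achieves this.
Need 3^k ≥ 85: 3^4 = 81 < 85 ≤ 3^5 = 243
k = ⌈log₃(85)⌉ = 5

5


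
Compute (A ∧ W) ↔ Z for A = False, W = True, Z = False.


A = False, W = True, Z = False
Step 1: A ∧ W = False AND True = False
Step 2: (False) ↔ Z: true when both sides have same truth value.
Result: False ↔ False = True

True


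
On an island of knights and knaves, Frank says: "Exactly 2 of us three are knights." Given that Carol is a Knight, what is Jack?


Frank claims exactly 2 knights among Frank, Carol, Jack.
Given: Carol is a Knight.

Case 1: Frank is a Knight (tells truth)
  Then exactly 2 of the three are knights.
  Counting Frank, Carol: 2 knight(s) so far. Need 0 more → Jack = Knave.
Case 2: Frank is a Knave (lies)
  Then the count is NOT 2.
  If Jack = Knight, count = 2 = 2 → claim would be true, contradicts lie.
  If Jack = Knave, count = 1 ≠ 2 → lie confirmed ✓

Jack is a Knave.

Knave


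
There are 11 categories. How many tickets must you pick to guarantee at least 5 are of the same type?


Pigeonhole: to guarantee k in one of n categories, need (k-1)×n + 1.
k = 5, n = 11
Minimum = (5-1) × 11 + 1 = 4 × 11 + 1

45


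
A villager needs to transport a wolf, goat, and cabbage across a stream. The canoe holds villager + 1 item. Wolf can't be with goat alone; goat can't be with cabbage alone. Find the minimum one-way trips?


1. villager+goat → 2. villager ← 3. villager+wolf → 4. villager+goat ← 5. villager+cabbage → 6. villager ← 7. villager+goat →
Minimum trips = 7

7


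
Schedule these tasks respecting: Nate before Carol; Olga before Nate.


Constraints: Nate before Carol; Olga before Nate
Method: repeatedly schedule the remaining task that has no remaining task required before it.
  Step 1: remaining {Nate, Olga, Carol}; every task except Olga still has a predecessor pending → schedule Olga.
  Step 2: remaining {Nate, Carol}; every task except Nate still has a predecessor pending → schedule Nate.
  Step 3: only Carol remains → schedule Carol.
Resulting order:

Olga → Nate → Carol


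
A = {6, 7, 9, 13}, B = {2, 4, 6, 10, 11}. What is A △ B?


A = {6, 7, 9, 13}
B = {2, 4, 6, 10, 11}
Operation: symmetric difference
In A only: [7, 9, 13], in B only: [2, 4, 10, 11]

{2, 4, 7, 9, 10, 11, 13}


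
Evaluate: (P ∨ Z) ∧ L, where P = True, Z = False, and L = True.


P = True, Z = False, L = True
Step 1: P ∨ Z = True OR False = True
Step 2: True ∧ L = True AND True = True
OR is true when at least one operand is true; AND requires both.

True


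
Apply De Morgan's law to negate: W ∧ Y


De Morgan's law: ¬(P ∧ Q) ≡ ¬P ∨ ¬Q
¬(W ∧ Y) = ¬W ∨ ¬Y

¬W ∨ ¬Y


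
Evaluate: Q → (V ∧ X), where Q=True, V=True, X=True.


Q = True, V = True, X = True
Expression: Q → (V ∧ X)
Step 1: V ∧ X = True AND True = True
Step 2: Q → (True) = True → True = True

True


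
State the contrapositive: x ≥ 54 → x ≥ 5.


Original: If x ≥ 54, then x ≥ 5
Contrapositive: If ¬Q, then ¬P
Negate Q: not (x ≥ 5)
Negate P: not (x ≥ 54)

If not (x ≥ 5), then not (x ≥ 54).


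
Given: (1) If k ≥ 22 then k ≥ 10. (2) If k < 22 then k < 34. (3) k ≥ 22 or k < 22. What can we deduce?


Constructive dilemma: (P → Q) ∧ (R → S), P ∨ R ⊢ Q ∨ S
Premise 1: k ≥ 22 → k ≥ 10
Premise 2: k < 22 → k < 34
Premise 3: k ≥ 22 ∨ k < 22
Case 1: Assuming k ≥ 22, then by Premise 1, k ≥ 10.
Case 2: Assuming k < 22, then by Premise 2, k < 34.
Since one of k ≥ 22 or k < 22 must hold, we get k ≥ 10 or k < 34.

k ≥ 10 or k < 34.


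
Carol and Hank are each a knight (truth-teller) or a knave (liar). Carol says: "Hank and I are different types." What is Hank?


Carol says: "Hank and I are different types."
Case 1: Carol is a Knight (truth-teller)
  Statement is true → they ARE different → Hank is a Knave
Case 2: Carol is a Knave (liar)
  Statement is false → they are NOT different → Hank is a Knave
In both cases, Hank is a Knave.

Knave


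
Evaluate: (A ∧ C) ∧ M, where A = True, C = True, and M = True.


A = True, C = True, M = True
Step 1: A ∧ C = True AND True = True
Step 2: True ∧ M = True AND True = True
AND is true only when ALL operands are true.

True


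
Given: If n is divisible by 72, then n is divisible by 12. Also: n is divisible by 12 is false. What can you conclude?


Modus tollens: P → Q, ¬Q ⊢ ¬P
P: n is divisible by 72
Q: n is divisible by 12
We have P → Q and Q is false.
By modus tollens, P must be false.

It is not the case that n is divisible by 72


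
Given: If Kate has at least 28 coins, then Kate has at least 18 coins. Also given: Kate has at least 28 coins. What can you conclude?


Modus ponens: P → Q, P ⊢ Q
P: Kate has at least 28 coins
Q: Kate has at least 18 coins
We have P → Q and P is true.
By modus ponens, Q must be true.

Kate has at least 18 coins


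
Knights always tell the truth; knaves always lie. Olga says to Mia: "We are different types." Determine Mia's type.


Olga says: "We are different types."
Case 1: Olga is a Knight (truth-teller)
  Statement is true → they ARE different → Mia is a Knave
Case 2: Olga is a Knave (liar)
  Statement is false → they are NOT different → Mia is a Knave
In both cases, Mia is a Knave.

Knave


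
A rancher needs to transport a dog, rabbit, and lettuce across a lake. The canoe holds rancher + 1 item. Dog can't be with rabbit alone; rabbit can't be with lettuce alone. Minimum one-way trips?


1. rancher+rabbit → 2. rancher ← 3. rancher+dog → 4. rancher+rabbit ← 5. rancher+lettuce → 6. rancher ← 7. rancher+rabbit →
Minimum trips = 7

7


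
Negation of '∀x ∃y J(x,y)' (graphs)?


Original: ∀x ∃y J(x,y)
Rule: ¬∀→∃, ¬∃→∀, negate predicate.
Negation: ∃x ∀y ¬J(x,y)

∃x ∀y ¬J(x,y)


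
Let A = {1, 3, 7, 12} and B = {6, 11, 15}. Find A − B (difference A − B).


A = {1, 3, 7, 12}
B = {6, 11, 15}
Operation: difference A − B
In A but not B: 1, 3, 7, 12

{1, 3, 7, 12}


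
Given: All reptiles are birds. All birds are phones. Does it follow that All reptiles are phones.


Premise 1: All reptiles are birds.
Premise 2: All birds are phones.
Conclusion: All reptiles are phones.
Barbara syllogism (AAA-1): All A are B, All B are C → All A are C.
Middle term (birds) distributed in premise 2.

Valid


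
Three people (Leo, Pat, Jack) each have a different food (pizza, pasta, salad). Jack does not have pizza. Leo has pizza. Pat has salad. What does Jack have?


From clues:
  Leo → pizza
  Pat → salad
By elimination, Jack gets the remaining.

pasta


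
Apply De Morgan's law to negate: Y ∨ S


De Morgan's law: ¬(P ∨ Q) ≡ ¬P ∧ ¬Q
¬(Y ∨ S) = ¬Y ∧ ¬S

¬Y ∧ ¬S


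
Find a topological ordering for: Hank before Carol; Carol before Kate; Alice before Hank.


Constraints: Hank before Carol; Carol before Kate; Alice before Hank
Method: repeatedly schedule the remaining task that has no remaining task required before it.
  Step 1: remaining {Carol, Alice, Kate, Hank}; every task except Alice still has a predecessor pending → schedule Alice.
  Step 2: remaining {Carol, Kate, Hank}; every task except Hank still has a predecessor pending → schedule Hank.
  Step 3: remaining {Carol, Kate}; every task except Carol still has a predecessor pending → schedule Carol.
  Step 4: only Kate remains → schedule Kate.
Resulting order:

Alice → Hank → Carol → Kate


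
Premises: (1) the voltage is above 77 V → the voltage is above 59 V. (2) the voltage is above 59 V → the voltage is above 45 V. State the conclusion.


Hypothetical syllogism: P → Q, Q → R ⊢ P → R
Premise 1: the voltage is above 77 V → the voltage is above 59 V
Premise 2: the voltage is above 59 V → the voltage is above 45 V
Chain the implications: the middle term (the voltage is above 59 V) links the two.
Conclusion: If the voltage is above 77 V, then the voltage is above 45 V.

If the voltage is above 77 V, then the voltage is above 45 V.


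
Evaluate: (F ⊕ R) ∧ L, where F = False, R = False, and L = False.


F = False, R = False, L = False
Step 1: F ⊕ R = False XOR False = False
Step 2: False ∧ L = False AND False = False
XOR true when exactly one of F,R is true; then AND with L.

False


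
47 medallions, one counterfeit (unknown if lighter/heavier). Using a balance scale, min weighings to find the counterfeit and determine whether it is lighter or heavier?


Let n = 47. 94 possibilities (n medallions × lighter/heavier); each weighing has 3 outcomes.
Bound for k weighings: say the first weighing puts j medallions on each pan. If it tips, the 2j weighed medallions remain suspects (each with a known direction) and k-1 weighings give 3^(k-1) outcomes; 3^(k-1) is odd, so 2j ≤ 3^(k-1) - 1. If it balances, the n - 2j unweighed medallions remain with direction unknown: 2(n - 2j) ≤ 3^(k-1) - 1 by the same parity argument. Adding, n ≤ (3^(k-1) - 1) + (3^(k-1) - 1)/2 = (3^k - 3)/2, and the classical three-group strategy achieves this (3 medallions in 2 weighings, 12 in 3, 39 in 4, 120 in 5).
So we need the smallest k with (3^k - 3)/2 ≥ 47.
k = 4: (3^4 - 3)/2 = 39 < 47 ✗
k = 5: (3^5 - 3)/2 = 120 ≥ 47 ✓

5


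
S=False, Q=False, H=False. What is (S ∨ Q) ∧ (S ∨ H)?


S = False, Q = False, H = False
Expression: (S ∨ Q) ∧ (S ∨ H)
Step 1: S ∨ Q = False OR False = False
Step 2: S ∨ H = False OR False = False
Step 3: (False) ∧ (False) = False AND False = False

False


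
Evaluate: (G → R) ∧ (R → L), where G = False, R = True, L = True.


G = False, R = True, L = True
Step 1: G → R is false only when G=True and R=False. Result: True
Step 2: R → L is false only when R=True and L=False. Result: True
Step 3: True ∧ True = True

True


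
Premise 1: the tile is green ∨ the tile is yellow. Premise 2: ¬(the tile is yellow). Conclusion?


Disjunctive syllogism: P ∨ Q, ¬P ⊢ Q
Disjunction: the tile is green ∨ the tile is yellow
We know it is not the case that the tile is yellow.
By disjunctive syllogism, the other disjunct must be true.

The tile is green


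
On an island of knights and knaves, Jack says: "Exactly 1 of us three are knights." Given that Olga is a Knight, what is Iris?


Jack claims exactly 1 knights among Jack, Olga, Iris.
Given: Olga is a Knight.

Case 1: Jack is a Knight (tells truth)
  Then exactly 1 of the three are knights.
  Counting Jack, Olga: 2 knight(s) so far. Need -1 more → impossible.
Case 2: Jack is a Knave (lies)
  Then the count is NOT 1.
  If Iris = Knave, count = 1 = 1 → claim would be true, contradicts lie.
  If Iris = Knight, count = 2 ≠ 1 → lie confirmed ✓

Iris is a Knight.

Knight


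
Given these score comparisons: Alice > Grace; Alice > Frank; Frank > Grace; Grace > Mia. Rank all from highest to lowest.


Constraints: Alice > Grace; Alice > Frank; Frank > Grace; Grace > Mia
Method: at each step, the next-highest is the one remaining person who never appears on the smaller side of a constraint between remaining people.
  Step 1: remaining {Frank, Grace, Mia, Alice}; on the smaller side: {Frank, Grace, Mia} → Alice is next (Alice > Grace; Alice > Frank).
  Step 2: remaining {Frank, Grace, Mia}; on the smaller side: {Grace, Mia} → Frank is next (Frank > Grace).
  Step 3: remaining {Grace, Mia}; on the smaller side: {Mia} → Grace is next (Grace > Mia).
  Step 4: only Mia remains → lowest.
Final ranking (highest to lowest):

Alice > Frank > Grace > Mia


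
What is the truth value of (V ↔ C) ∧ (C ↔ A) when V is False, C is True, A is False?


V = False, C = True, A = False
Step 1: V ↔ C is true when V and C have the same value. Result: False
Step 2: C ↔ A is true when C and A have the same value. Result: False
Step 3: False ∧ False = False

False


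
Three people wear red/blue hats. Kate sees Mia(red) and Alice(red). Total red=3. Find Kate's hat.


Total red = 3, seen red = 2
Own red = 3 - 2 = 1
Kate's hat is red.

red


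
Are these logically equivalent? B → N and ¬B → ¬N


Expression 1: B → N
Expression 2: ¬B → ¬N
Truth table (B N | Expr1 Expr2):
  T T |   T     T
  T F |   F     T   ← differ
  F T |   T     F   ← differ
  F F |   T     T
Counterexample: B=T, N=F gives Expr1 = F but Expr2 = T, so the expressions are NOT logically equivalent.

No


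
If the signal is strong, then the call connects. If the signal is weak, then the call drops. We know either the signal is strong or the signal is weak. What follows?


Constructive dilemma: (P → Q) ∧ (R → S), P ∨ R ⊢ Q ∨ S
Premise 1: the signal is strong → the call connects
Premise 2: the signal is weak → the call drops
Premise 3: the signal is strong ∨ the signal is weak
Case 1: Assuming the signal is strong, then by Premise 1, the call connects.
Case 2: Assuming the signal is weak, then by Premise 2, the call drops.
Since one of the signal is strong or the signal is weak must hold, we get the call connects or the call drops.

The call connects or the call drops.


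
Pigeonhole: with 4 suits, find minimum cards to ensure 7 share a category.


Pigeonhole: to guarantee k in one of n categories, need (k-1)×n + 1.
k = 7, n = 4
Minimum = (7-1) × 4 + 1 = 6 × 4 + 1

25


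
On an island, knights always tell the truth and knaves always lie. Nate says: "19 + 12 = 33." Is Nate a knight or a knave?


Statement: "19 + 12 = 33."
Actual: 19 + 12 = 31
Claimed: 33
Statement is FALSE → Nate lies → Knave

Knave


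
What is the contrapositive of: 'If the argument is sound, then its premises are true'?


Original: If the argument is sound, then its premises are true
Contrapositive: If ¬Q, then ¬P
Negate Q: not (its premises are true)
Negate P: not (the argument is sound)

If not (its premises are true), then not (the argument is sound).


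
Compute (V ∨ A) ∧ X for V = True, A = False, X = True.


V = True, A = False, X = True
Step 1: V ∨ A = True OR False = True
Step 2: True ∧ X = True AND True = True
OR is true when at least one operand is true; AND requires both.

True


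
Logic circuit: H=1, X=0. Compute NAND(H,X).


H AND X = 0
NOT(0) = 1

1


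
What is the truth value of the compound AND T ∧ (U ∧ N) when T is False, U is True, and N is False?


T = False, U = True, N = False
Step 1: U ∧ N = True AND False = False
Step 2: T ∧ False = False AND False = False
AND is true only when ALL operands are true.

False


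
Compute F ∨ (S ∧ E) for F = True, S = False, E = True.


F = True, S = False, E = True
Step 1: S ∧ E = False AND True = False
Step 2: F ∨ False = True OR False = True
AND evaluated first (higher precedence); then OR applied.

True


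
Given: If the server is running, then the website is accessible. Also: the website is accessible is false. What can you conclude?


Modus tollens: P → Q, ¬Q ⊢ ¬P
P: the server is running
Q: the website is accessible
We have P → Q and Q is false.
By modus tollens, P must be false.

It is not the case that the server is running


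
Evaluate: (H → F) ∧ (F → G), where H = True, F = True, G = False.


H = True, F = True, G = False
Step 1: H → F is false only when H=True and F=False. Result: True
Step 2: F → G is false only when F=True and G=False. Result: False
Step 3: True ∧ False = False

False


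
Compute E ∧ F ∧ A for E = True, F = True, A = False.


E = True, F = True, A = False
Step 1: E ∧ F = True AND True = True
Step 2: (True) ∧ A = (True) AND False = False
AND is true only when ALL operands are true.

False


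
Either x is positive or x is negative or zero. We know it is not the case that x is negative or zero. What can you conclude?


Disjunctive syllogism: P ∨ Q, ¬P ⊢ Q
Disjunction: x is positive ∨ x is negative or zero
We know it is not the case that x is negative or zero.
By disjunctive syllogism, the other disjunct must be true.

x is positive


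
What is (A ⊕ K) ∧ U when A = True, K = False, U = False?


A = True, K = False, U = False
Step 1: A ⊕ K = True XOR False = True
Step 2: True ∧ U = True AND False = False
XOR true when exactly one of A,K is true; then AND with U.

False


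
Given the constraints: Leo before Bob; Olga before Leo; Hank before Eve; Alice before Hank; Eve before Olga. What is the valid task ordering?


Constraints: Leo before Bob; Olga before Leo; Hank before Eve; Alice before Hank; Eve before Olga
Method: repeatedly schedule the remaining task that has no remaining task required before it.
  Step 1: remaining {Eve, Leo, Alice, Olga, Hank, Bob}; every task except Alice still has a predecessor pending → schedule Alice.
  Step 2: remaining {Eve, Leo, Olga, Hank, Bob}; every task except Hank still has a predecessor pending → schedule Hank.
  Step 3: remaining {Eve, Leo, Olga, Bob}; every task except Eve still has a predecessor pending → schedule Eve.
  Step 4: remaining {Leo, Olga, Bob}; every task except Olga still has a predecessor pending → schedule Olga.
  Step 5: remaining {Leo, Bob}; every task except Leo still has a predecessor pending → schedule Leo.
  Step 6: only Bob remains → schedule Bob.
Resulting order:

Alice → Hank → Eve → Olga → Leo → Bob


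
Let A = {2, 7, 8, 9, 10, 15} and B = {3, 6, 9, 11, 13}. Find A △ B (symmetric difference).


A = {2, 7, 8, 9, 10, 15}
B = {3, 6, 9, 11, 13}
Operation: symmetric difference
In A only: [2, 7, 8, 10, 15], in B only: [3, 6, 11, 13]

{2, 3, 6, 7, 8, 10, 11, 13, 15}


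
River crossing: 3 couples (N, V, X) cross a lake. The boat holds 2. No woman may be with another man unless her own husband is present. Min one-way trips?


Label couples N, V, X (H = husband, W = wife).
Counting alone: 6 people, the boat carries 2 and someone must bring it back, so each round trip nets at most +1 on the far side until the last crossing → at least 9 trips. The jealousy constraint makes 9 impossible; the shortest valid schedule has 11:
1. WN+WV →  (far: WN,WV; near: HN,HV,HX,WX)
2. WN ←       (far: WV; near: HN,HV,HX,WN,WX)
3. WN+WX →  (far: WN,WV,WX; near: HN,HV,HX)
4. WN ←       (far: WV,WX; near: HN,HV,HX,WN)
5. HV+HX →  (far: HV,WV,HX,WX; near: HN,WN)
6. HV+WV ←  (far: HX,WX; near: HN,WN,HV,WV)
7. HN+HV →  (far: HN,HV,HX,WX; near: WN,WV)
8. WX ←       (far: HN,HV,HX; near: WN,WV,WX)
9. WN+WV →  (far: HN,WN,HV,WV,HX; near: WX)
10. HX ←      (far: HN,WN,HV,WV; near: HX,WX)
11. HX+WX → (far: all six; near: empty)
In every state each wife is either with her husband or with no other man.
Minimum trips = 11

11


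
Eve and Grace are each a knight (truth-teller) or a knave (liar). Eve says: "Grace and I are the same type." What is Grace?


Eve says: "Grace and I are the same type."
Case 1: Eve is a Knight (truth-teller)
  Statement is true → they ARE the same → Grace is also a Knight
Case 2: Eve is a Knave (liar)
  Statement is false → they are NOT the same → Grace is a Knight
In both cases, Grace is a Knight.

Knight


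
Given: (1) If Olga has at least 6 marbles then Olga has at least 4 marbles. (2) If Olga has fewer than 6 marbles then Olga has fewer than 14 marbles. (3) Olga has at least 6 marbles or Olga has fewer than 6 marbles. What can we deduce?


Constructive dilemma: (P → Q) ∧ (R → S), P ∨ R ⊢ Q ∨ S
Premise 1: Olga has at least 6 marbles → Olga has at least 4 marbles
Premise 2: Olga has fewer than 6 marbles → Olga has fewer than 14 marbles
Premise 3: Olga has at least 6 marbles ∨ Olga has fewer than 6 marbles
Case 1: Assuming Olga has at least 6 marbles, then by Premise 1, Olga has at least 4 marbles.
Case 2: Assuming Olga has fewer than 6 marbles, then by Premise 2, Olga has fewer than 14 marbles.
Since one of Olga has at least 6 marbles or Olga has fewer than 6 marbles must hold, we get Olga has at least 4 marbles or Olga has fewer than 14 marbles.

Olga has at least 4 marbles or Olga has fewer than 14 marbles.


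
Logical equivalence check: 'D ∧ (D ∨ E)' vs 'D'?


Expression 1: D ∧ (D ∨ E)
Expression 2: D
Truth table (D E | Expr1 Expr2):
  T T |   T     T
  T F |   T     T
  F T |   F     F
  F F |   F     F
All 4 rows agree, so the expressions are logically equivalent.

Yes


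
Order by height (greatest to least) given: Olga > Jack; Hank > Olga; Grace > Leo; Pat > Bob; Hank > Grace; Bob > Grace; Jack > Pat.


Constraints: Olga > Jack; Hank > Olga; Grace > Leo; Pat > Bob; Hank > Grace; Bob > Grace; Jack > Pat
Method: at each step, the next-highest is the one remaining person who never appears on the smaller side of a constraint between remaining people.
  Step 1: remaining {Bob, Jack, Olga, Leo, Grace, Hank, Pat}; on the smaller side: {Bob, Jack, Olga, Leo, Grace, Pat} → Hank is next (Hank > Olga; Hank > Grace).
  Step 2: remaining {Bob, Jack, Olga, Leo, Grace, Pat}; on the smaller side: {Bob, Jack, Leo, Grace, Pat} → Olga is next (Olga > Jack).
  Step 3: remaining {Bob, Jack, Leo, Grace, Pat}; on the smaller side: {Bob, Leo, Grace, Pat} → Jack is next (Jack > Pat).
  Step 4: remaining {Bob, Leo, Grace, Pat}; on the smaller side: {Bob, Leo, Grace} → Pat is next (Pat > Bob).
  Step 5: remaining {Bob, Leo, Grace}; on the smaller side: {Leo, Grace} → Bob is next (Bob > Grace).
  Step 6: remaining {Leo, Grace}; on the smaller side: {Leo} → Grace is next (Grace > Leo).
  Step 7: only Leo remains → lowest.
Final ranking (highest to lowest):

Hank > Olga > Jack > Pat > Bob > Grace > Leo


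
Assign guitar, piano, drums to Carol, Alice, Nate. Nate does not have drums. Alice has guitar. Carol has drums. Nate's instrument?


From clues:
  Carol → drums
  Alice → guitar
By elimination, Nate gets the remaining.

piano


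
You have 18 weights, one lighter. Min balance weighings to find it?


Each weighing has 3 outcomes (left heavy / balance / right heavy), so k weighings distinguish at most 3^k cases; splitting into three near-equal groups achieves this.
Need 3^k ≥ 18: 3^2 = 9 < 18 ≤ 3^3 = 27
k = ⌈log₃(18)⌉ = 3

3


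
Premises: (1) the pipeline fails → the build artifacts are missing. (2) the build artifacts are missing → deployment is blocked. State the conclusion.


Hypothetical syllogism: P → Q, Q → R ⊢ P → R
Premise 1: the pipeline fails → the build artifacts are missing
Premise 2: the build artifacts are missing → deployment is blocked
Chain the implications: the middle term (the build artifacts are missing) links the two.
Conclusion: If the pipeline fails, then deployment is blocked.

If the pipeline fails, then deployment is blocked.


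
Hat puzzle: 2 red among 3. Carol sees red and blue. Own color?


Total red = 2, seen red = 1
Own red = 2 - 1 = 1
Carol's hat is red.

red


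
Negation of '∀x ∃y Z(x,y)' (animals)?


Original: ∀x ∃y Z(x,y)
Rule: ¬∀→∃, ¬∃→∀, negate predicate.
Negation: ∃x ∀y ¬Z(x,y)

∃x ∀y ¬Z(x,y)


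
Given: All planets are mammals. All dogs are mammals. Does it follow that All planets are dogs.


Premise 1: All planets are mammals.
Premise 2: All dogs are mammals.
Conclusion: All planets are dogs.
Fallacy: undistributed middle. mammals is predicate in both.
Counterexample: planets and dogs could be disjoint subsets of mammals.

Invalid


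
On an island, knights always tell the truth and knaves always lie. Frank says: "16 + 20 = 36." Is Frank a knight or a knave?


Statement: "16 + 20 = 36."
Actual: 16 + 20 = 36
Claimed: 36
Statement is TRUE → Frank tells the truth → Knight

Knight


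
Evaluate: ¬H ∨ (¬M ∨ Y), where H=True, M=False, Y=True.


H = True, M = False, Y = True
Expression: ¬H ∨ (¬M ∨ Y)
Step 1: ¬M = NOT False = True
Step 2: ¬M ∨ Y = True OR True = True
Step 3: ¬H = NOT True = False
Step 4: (False) ∨ (True) = False OR True = True

True
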